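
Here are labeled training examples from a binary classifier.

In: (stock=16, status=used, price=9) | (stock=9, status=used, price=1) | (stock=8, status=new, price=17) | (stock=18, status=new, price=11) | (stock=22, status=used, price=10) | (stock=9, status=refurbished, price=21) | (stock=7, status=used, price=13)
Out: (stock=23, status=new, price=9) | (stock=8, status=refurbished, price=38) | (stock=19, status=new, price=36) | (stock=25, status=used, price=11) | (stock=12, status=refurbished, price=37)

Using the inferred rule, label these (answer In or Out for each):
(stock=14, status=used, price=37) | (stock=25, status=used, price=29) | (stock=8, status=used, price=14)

A rule that fits every label: stock ≤ 22 AND price ≤ 21 — true of each 'In' example, false of each 'Out' one.

Out, Out, In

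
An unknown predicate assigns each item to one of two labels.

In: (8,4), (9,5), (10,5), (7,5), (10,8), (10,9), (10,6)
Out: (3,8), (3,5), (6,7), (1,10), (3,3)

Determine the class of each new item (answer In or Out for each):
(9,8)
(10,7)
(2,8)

In, In, Out

All 'In' examples share one property — first > second — and every 'Out' example lacks it.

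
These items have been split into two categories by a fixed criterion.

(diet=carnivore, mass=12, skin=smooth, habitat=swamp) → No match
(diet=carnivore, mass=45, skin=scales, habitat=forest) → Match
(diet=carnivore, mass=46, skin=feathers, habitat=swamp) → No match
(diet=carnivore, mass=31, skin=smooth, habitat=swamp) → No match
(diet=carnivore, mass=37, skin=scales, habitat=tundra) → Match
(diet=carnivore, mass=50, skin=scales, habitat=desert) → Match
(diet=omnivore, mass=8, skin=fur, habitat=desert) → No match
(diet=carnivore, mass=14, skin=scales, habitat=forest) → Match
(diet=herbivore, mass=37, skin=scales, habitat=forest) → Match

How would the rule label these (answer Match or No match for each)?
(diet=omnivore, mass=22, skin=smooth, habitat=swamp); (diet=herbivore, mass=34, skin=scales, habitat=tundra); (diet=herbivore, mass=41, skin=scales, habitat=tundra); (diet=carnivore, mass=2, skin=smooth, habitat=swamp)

No match, Match, Match, No match

Every 'Match' example satisfies: skin is scales. None of the 'No match' examples do.
(diet=omnivore, mass=22, skin=smooth, habitat=swamp) → skin is smooth → No match.
(diet=herbivore, mass=34, skin=scales, habitat=tundra) → skin is scales → Match.
(diet=herbivore, mass=41, skin=scales, habitat=tundra) → skin is scales → Match.
(diet=carnivore, mass=2, skin=smooth, habitat=swamp) → skin is smooth → No match.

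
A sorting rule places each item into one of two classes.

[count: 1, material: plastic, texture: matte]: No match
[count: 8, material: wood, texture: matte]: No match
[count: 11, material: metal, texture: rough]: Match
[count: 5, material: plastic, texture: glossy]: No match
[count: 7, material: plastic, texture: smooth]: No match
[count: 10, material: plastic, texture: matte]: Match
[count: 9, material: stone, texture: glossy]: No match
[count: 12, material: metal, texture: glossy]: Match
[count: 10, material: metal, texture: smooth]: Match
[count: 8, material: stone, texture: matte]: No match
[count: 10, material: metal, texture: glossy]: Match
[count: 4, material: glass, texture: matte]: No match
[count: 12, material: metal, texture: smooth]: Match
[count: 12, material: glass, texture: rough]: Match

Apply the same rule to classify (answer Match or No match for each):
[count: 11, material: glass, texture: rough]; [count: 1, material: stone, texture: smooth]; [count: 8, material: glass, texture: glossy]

Match, No match, No match

The simplest hypothesis consistent with all the labels is: count ≥ 10.
[count: 11, material: glass, texture: rough] → count = 11 → Match.
[count: 1, material: stone, texture: smooth] → count = 1 → No match.
[count: 8, material: glass, texture: glossy] → count = 8 → No match.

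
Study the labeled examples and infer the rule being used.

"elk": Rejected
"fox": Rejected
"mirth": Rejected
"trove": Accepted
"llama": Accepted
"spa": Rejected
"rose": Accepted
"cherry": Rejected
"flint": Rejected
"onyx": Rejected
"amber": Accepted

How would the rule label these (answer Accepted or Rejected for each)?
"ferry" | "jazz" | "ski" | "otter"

The pattern is that an item is 'Accepted' exactly when: has ≥ 2 vowels.

Rejected, Rejected, Rejected, Accepted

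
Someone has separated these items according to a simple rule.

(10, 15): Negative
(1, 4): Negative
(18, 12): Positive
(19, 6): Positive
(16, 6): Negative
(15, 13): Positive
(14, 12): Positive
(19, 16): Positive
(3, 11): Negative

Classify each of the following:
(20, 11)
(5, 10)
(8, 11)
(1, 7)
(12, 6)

Positive, Negative, Negative, Negative, Negative

One predicate separates the groups cleanly: first > second AND sum ≥ 25.
(20, 11): 20 > 11, 20+11 = 31, qualifies → Positive.
(5, 10): 5 < 10, 5+10 = 15, does not fit → Negative.
(8, 11): 8 < 11, 8+11 = 19, does not fit → Negative.
(1, 7): 1 < 7, 1+7 = 8, does not fit → Negative.
(12, 6): 12 > 6, 12+6 = 18, does not fit → Negative.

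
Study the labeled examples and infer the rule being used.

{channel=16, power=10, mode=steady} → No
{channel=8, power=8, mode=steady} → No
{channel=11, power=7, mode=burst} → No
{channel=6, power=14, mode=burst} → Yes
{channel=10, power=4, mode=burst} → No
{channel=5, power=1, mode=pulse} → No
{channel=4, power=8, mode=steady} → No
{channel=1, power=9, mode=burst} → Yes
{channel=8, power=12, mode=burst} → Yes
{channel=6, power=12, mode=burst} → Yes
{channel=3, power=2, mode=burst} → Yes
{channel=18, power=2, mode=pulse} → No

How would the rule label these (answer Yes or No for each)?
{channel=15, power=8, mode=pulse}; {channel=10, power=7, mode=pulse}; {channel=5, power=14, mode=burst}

Rule: mode is burst AND channel ≤ 8. This holds for each 'Yes' example and fails for each 'No' one.
{channel=15, power=8, mode=pulse}: mode is pulse, channel = 15 — does not pass, so No. {channel=10, power=7, mode=pulse}: mode is pulse, channel = 10 — does not pass, so No. {channel=5, power=14, mode=burst}: mode is burst, channel = 5 — satisfies this, so Yes.

No, No, Yes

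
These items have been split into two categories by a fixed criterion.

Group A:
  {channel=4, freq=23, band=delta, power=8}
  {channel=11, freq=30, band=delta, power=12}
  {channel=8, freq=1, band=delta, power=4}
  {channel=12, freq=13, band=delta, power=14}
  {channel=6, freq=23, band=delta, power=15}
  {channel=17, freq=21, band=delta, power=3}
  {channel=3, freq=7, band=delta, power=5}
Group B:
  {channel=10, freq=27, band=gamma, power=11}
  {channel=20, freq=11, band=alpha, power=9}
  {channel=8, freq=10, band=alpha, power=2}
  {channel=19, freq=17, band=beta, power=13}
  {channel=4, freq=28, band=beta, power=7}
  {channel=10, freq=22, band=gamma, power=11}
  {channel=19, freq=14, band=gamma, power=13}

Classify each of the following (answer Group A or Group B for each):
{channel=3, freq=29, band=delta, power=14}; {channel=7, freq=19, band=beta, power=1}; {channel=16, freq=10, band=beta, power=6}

The common property of the 'Group A' items is: band is delta. No 'Group B' item has it.

Group A, Group B, Group B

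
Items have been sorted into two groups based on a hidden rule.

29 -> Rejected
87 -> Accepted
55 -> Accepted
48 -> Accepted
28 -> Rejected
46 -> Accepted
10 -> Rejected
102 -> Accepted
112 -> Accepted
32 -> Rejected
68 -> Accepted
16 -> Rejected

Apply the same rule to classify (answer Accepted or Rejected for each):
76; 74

Accepted, Accepted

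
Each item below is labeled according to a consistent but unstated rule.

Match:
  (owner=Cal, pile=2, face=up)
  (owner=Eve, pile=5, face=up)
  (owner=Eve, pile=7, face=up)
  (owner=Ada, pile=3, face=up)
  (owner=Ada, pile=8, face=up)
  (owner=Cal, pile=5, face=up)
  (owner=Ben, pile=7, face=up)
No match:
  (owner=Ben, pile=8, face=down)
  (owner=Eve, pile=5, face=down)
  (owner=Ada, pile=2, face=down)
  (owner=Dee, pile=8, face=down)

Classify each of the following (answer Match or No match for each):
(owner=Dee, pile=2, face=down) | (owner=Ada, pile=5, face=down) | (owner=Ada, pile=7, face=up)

Every 'Match' example satisfies: face is up. None of the 'No match' examples do.
(owner=Dee, pile=2, face=down) — face is down, hence No match.
(owner=Ada, pile=5, face=down) — face is down, hence No match.
(owner=Ada, pile=7, face=up) — face is up, hence Match.

No match, No match, Match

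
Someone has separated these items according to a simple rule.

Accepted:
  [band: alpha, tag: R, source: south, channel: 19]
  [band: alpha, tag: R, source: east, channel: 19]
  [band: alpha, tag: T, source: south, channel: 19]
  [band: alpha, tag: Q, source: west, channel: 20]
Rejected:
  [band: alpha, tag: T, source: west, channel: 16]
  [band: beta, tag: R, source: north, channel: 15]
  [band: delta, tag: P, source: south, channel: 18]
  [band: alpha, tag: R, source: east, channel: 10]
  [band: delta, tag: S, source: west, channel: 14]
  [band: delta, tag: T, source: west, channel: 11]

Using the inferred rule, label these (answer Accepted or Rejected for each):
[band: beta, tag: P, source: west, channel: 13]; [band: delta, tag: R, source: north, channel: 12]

One predicate separates the groups cleanly: channel ≥ 19.
[band: beta, tag: P, source: west, channel: 13]: channel = 13 — lacks this property, so Rejected.
[band: delta, tag: R, source: north, channel: 12]: channel = 12 — lacks this property, so Rejected.

Rejected, Rejected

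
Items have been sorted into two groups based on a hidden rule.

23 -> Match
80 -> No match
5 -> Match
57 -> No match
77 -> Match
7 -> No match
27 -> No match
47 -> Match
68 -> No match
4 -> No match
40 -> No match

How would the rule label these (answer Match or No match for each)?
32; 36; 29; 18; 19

Comparing the two groups points to one rule — ≡ 5 (mod 6).

No match, No match, Match, No match, No match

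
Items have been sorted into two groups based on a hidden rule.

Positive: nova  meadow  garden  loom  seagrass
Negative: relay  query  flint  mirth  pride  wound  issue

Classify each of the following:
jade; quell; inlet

Positive, Negative, Negative

Comparing the two groups points to one rule — even length.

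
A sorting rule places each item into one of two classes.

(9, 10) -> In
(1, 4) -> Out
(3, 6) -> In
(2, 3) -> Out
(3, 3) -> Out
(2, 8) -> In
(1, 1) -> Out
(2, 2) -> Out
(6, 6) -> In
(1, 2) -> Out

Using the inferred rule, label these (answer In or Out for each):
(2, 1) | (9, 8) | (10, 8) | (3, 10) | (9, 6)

Out, In, In, In, In

'In' ⟺ sum ≥ 9.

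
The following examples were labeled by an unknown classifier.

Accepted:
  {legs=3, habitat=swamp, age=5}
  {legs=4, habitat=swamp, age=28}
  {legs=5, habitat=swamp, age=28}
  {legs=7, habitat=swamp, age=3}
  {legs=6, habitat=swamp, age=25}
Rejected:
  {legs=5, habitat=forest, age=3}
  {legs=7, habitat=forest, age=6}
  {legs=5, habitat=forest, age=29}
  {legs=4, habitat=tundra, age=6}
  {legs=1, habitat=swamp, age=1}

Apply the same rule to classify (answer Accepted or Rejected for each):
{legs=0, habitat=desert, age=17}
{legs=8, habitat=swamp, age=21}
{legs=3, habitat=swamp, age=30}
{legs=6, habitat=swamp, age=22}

Every 'Accepted' example satisfies: habitat is swamp AND age ≥ 3. None of the 'Rejected' examples do.

Rejected, Accepted, Accepted, Accepted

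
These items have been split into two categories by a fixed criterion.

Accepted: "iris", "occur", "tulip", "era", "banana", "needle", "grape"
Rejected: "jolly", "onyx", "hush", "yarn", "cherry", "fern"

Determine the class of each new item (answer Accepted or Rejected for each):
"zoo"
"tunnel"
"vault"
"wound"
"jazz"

Accepted, Accepted, Accepted, Accepted, Rejected

Rule: has ≥ 2 vowels. This holds for each 'Accepted' example and fails for each 'Rejected' one.
"zoo": 2 vowels — checks out, so Accepted. "tunnel": 2 vowels — checks out, so Accepted. "vault": 2 vowels — checks out, so Accepted. "wound": 2 vowels — checks out, so Accepted. "jazz": 1 vowel — fails the rule, so Rejected.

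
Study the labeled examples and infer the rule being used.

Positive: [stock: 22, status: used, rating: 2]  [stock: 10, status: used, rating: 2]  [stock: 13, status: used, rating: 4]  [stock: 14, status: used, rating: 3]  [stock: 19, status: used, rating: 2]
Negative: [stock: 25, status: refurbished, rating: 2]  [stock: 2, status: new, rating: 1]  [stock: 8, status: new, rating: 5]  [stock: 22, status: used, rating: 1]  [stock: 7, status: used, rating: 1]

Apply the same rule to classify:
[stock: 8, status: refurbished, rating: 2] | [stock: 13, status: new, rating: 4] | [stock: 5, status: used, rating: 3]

A rule that fits every label: status is used AND rating ≥ 2 — true of each 'Positive' example, false of each 'Negative' one.
Negative: [stock: 8, status: refurbished, rating: 2], since status is refurbished, rating = 2.
Negative: [stock: 13, status: new, rating: 4], since status is new, rating = 4.
Positive: [stock: 5, status: used, rating: 3], since status is used, rating = 3.

Negative, Negative, Positive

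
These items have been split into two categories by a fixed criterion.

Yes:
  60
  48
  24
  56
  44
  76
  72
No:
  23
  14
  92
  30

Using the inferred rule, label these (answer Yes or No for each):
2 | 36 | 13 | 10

Every 'Yes' example satisfies: multiple of 4 AND at most 76. None of the 'No' examples do.
2: No (2 = 4·0 + 2, 2 ≤ 76).
36: Yes (36 = 4·9, 36 ≤ 76).
13: No (13 = 4·3 + 1, 13 ≤ 76).
10: No (10 = 4·2 + 2, 10 ≤ 76).

No, Yes, No, No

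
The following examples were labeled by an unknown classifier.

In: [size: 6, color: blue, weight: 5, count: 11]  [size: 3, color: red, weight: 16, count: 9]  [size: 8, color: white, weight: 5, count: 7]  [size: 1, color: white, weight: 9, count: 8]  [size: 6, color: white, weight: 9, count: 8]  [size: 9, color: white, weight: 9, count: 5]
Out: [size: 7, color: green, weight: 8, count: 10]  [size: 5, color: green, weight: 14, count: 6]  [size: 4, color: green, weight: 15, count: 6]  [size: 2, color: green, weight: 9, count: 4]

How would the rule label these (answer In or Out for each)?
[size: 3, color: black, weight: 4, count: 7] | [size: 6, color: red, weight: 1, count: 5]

In, In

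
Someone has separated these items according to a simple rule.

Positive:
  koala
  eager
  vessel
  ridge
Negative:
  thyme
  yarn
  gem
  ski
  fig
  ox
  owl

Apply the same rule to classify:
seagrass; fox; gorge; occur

The pattern is that an item is 'Positive' exactly when: has ≥ 2 vowels.
Positive: seagrass, since 3 vowels.
Negative: fox, since 1 vowel.
Positive: gorge, since 2 vowels.
Positive: occur, since 2 vowels.

Positive, Negative, Positive, Positive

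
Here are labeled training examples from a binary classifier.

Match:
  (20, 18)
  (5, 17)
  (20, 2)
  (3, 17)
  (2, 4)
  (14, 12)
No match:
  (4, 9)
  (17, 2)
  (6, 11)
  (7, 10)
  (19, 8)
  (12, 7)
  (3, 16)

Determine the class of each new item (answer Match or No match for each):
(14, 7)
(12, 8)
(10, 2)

No match, Match, Match

The distinguishing property — sum is even — holds for all the 'Match' cases and none of the 'No match' cases.
No match: (14, 7), since 14+7 = 21. Match: (12, 8), since 12+8 = 20. Match: (10, 2), since 10+2 = 12.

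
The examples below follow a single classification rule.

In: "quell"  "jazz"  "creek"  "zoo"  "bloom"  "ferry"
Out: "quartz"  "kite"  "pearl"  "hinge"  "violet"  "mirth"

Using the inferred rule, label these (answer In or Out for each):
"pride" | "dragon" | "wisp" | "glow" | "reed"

Out, Out, Out, Out, In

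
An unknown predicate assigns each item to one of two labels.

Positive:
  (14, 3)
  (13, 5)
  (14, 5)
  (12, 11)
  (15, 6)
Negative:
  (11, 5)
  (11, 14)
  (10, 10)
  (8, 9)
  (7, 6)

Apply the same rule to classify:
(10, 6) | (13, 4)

Negative, Positive

One predicate separates the groups cleanly: first ≥ 12.
(10, 6): first 10 — doesn't match, so Negative.
(13, 4): first 13 — satisfies this, so Positive.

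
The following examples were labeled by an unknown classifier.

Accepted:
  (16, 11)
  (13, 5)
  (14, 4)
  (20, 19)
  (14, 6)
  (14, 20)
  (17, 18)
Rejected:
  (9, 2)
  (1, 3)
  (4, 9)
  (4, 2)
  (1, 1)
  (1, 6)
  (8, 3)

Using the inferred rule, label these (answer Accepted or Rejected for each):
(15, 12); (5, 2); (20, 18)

Accepted, Rejected, Accepted

The pattern is that an item is 'Accepted' exactly when: sum ≥ 18.
(15, 12): Accepted (15+12 = 27).
(5, 2): Rejected (5+2 = 7).
(20, 18): Accepted (20+18 = 38).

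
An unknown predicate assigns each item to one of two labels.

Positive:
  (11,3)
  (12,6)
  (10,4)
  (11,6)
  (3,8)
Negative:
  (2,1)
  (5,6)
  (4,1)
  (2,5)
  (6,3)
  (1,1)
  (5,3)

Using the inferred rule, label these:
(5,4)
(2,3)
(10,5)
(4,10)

'Positive' ⟺ max ≥ 8.

Negative, Negative, Positive, Positive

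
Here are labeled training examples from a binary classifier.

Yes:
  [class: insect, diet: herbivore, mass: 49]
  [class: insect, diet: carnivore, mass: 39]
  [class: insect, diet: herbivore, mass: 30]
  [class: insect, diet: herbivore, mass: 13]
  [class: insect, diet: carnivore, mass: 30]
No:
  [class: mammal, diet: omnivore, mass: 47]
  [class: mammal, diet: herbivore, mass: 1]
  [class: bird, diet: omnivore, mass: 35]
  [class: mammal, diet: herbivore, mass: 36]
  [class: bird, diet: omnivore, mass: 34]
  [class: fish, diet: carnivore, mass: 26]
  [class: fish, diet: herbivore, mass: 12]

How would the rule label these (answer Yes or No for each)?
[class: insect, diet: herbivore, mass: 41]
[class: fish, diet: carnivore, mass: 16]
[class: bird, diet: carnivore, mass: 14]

One predicate separates the groups cleanly: class is insect.
[class: insect, diet: herbivore, mass: 41]: Yes (class is insect). [class: fish, diet: carnivore, mass: 16]: No (class is fish). [class: bird, diet: carnivore, mass: 14]: No (class is bird).

Yes, No, No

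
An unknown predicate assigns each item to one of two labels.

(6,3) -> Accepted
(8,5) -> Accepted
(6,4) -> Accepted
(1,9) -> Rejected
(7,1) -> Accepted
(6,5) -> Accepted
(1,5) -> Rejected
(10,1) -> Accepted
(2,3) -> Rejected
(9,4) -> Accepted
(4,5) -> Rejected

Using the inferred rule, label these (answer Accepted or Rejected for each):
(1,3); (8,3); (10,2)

Rejected, Accepted, Accepted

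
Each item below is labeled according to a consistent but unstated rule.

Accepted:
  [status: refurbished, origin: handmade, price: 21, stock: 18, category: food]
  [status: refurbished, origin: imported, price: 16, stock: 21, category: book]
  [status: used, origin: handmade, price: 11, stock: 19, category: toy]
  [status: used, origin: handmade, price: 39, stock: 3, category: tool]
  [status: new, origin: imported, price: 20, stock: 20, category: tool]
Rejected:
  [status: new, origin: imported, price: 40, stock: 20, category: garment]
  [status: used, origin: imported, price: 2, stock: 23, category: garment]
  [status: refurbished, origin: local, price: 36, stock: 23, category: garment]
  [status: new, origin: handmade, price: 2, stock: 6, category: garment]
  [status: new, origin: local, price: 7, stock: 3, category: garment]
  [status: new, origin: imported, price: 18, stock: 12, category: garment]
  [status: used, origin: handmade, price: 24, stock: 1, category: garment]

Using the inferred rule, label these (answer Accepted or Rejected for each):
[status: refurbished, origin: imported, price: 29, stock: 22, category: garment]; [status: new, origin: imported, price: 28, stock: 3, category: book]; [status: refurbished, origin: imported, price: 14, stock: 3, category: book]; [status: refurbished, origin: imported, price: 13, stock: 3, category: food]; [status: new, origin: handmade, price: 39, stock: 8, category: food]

'Accepted' ⟺ category is not garment.
Rejected: [status: refurbished, origin: imported, price: 29, stock: 22, category: garment], since category is garment.
Accepted: [status: new, origin: imported, price: 28, stock: 3, category: book], since category is book.
Accepted: [status: refurbished, origin: imported, price: 14, stock: 3, category: book], since category is book.
Accepted: [status: refurbished, origin: imported, price: 13, stock: 3, category: food], since category is food.
Accepted: [status: new, origin: handmade, price: 39, stock: 8, category: food], since category is food.

Rejected, Accepted, Accepted, Accepted, Accepted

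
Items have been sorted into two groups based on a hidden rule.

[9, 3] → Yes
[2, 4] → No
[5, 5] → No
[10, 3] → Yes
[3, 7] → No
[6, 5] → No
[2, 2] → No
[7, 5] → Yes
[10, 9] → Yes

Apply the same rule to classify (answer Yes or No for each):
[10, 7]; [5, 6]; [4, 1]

A rule that fits every label: sum ≥ 12 — true of each 'Yes' example, false of each 'No' one.
[10, 7] — 10+7 = 17, hence Yes.
[5, 6] — 5+6 = 11, hence No.
[4, 1] — 4+1 = 5, hence No.

Yes, No, No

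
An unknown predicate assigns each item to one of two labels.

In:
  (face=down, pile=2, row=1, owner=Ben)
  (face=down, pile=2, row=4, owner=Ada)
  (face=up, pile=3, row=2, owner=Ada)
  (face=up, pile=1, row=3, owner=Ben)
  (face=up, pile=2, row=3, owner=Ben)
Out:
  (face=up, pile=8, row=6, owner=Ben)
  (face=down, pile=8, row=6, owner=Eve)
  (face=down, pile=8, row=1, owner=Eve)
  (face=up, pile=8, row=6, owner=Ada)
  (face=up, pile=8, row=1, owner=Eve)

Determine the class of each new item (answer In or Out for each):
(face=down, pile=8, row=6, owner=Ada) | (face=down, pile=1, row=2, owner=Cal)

Out, In

The pattern is that an item is 'In' exactly when: pile ≤ 3.
(face=down, pile=8, row=6, owner=Ada) — pile = 8, hence Out. (face=down, pile=1, row=2, owner=Cal) — pile = 1, hence In.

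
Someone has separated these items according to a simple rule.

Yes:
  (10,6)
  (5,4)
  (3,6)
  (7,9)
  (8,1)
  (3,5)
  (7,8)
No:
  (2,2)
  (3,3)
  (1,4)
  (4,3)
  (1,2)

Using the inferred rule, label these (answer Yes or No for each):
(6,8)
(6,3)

The common property of the 'Yes' items is: sum ≥ 8. No 'No' item has it.
(6,8) — 6+8 = 14, hence Yes.
(6,3) — 6+3 = 9, hence Yes.

Yes, Yes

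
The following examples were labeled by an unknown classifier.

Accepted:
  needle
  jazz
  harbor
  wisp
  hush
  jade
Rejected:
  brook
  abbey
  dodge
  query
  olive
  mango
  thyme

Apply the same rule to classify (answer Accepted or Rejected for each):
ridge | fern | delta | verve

Comparing the two groups points to one rule — even length.
ridge — length 5, hence Rejected.
fern — length 4, hence Accepted.
delta — length 5, hence Rejected.
verve — length 5, hence Rejected.

Rejected, Accepted, Rejected, Rejected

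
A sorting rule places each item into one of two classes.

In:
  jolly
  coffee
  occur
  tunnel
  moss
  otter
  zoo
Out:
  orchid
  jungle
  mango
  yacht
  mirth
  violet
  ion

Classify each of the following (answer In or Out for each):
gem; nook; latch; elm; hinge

Out, In, Out, Out, Out

The distinguishing property — has a double letter — holds for all the 'In' cases and none of the 'Out' cases.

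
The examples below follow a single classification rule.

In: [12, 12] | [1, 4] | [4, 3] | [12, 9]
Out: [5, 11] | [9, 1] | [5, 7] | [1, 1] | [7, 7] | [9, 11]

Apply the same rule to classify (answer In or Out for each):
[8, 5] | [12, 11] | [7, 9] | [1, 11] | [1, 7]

'In' ⟺ product is even.
[8, 5] → 8·5 = 40 → In.
[12, 11] → 12·11 = 132 → In.
[7, 9] → 7·9 = 63 → Out.
[1, 11] → 1·11 = 11 → Out.
[1, 7] → 1·7 = 7 → Out.

In, In, Out, Out, Out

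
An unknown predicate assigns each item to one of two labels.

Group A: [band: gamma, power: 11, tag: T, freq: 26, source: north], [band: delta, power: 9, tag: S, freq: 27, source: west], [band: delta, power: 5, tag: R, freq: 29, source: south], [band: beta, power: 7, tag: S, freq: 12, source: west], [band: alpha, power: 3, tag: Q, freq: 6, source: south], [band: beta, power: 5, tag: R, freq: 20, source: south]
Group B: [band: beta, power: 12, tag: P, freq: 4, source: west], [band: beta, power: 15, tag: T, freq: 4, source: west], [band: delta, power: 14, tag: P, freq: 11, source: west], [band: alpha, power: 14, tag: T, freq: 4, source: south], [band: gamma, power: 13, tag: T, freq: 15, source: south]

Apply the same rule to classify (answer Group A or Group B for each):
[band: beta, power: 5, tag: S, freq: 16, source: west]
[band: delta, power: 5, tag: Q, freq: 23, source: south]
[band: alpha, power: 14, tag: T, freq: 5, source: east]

Group A, Group A, Group B

The distinguishing property — power ≤ 11 — holds for all the 'Group A' cases and none of the 'Group B' cases.
[band: beta, power: 5, tag: S, freq: 16, source: west] — power = 5, hence Group A. [band: delta, power: 5, tag: Q, freq: 23, source: south] — power = 5, hence Group A. [band: alpha, power: 14, tag: T, freq: 5, source: east] — power = 14, hence Group B.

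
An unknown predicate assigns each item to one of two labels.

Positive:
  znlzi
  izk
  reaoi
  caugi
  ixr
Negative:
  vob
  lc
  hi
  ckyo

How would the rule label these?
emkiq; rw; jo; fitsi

The rule appears to be: odd length AND contains 'i'.
emkiq → length 5, has 'i' → Positive. rw → length 2, no 'i' → Negative. jo → length 2, no 'i' → Negative. fitsi → length 5, has 'i' → Positive.

Positive, Negative, Negative, Positive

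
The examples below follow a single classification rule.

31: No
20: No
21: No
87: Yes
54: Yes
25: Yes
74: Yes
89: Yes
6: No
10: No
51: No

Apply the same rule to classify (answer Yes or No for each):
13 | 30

No, No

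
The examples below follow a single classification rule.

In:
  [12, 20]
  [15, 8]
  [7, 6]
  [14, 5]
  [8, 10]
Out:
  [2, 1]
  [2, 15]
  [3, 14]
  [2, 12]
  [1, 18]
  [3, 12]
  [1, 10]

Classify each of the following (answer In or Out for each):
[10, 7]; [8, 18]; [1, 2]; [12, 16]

In, In, Out, In

A rule that fits every label: first ≥ 5 — true of each 'In' example, false of each 'Out' one.
In: [10, 7], since first 10.
In: [8, 18], since first 8.
Out: [1, 2], since first 1.
In: [12, 16], since first 12.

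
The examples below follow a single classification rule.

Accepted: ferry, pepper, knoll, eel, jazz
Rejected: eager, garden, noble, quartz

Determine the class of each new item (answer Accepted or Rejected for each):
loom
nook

Accepted, Accepted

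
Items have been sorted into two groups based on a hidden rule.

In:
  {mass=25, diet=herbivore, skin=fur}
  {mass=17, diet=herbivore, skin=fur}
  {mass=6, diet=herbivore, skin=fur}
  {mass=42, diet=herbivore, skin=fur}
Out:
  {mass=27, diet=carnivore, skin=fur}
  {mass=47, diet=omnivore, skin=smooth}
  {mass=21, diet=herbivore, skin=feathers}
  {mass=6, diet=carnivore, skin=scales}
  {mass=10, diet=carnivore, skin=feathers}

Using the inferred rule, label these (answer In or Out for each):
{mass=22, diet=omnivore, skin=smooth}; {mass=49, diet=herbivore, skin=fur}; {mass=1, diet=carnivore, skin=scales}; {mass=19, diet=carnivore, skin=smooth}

Out, In, Out, Out

The pattern is that an item is 'In' exactly when: skin is fur AND diet is herbivore.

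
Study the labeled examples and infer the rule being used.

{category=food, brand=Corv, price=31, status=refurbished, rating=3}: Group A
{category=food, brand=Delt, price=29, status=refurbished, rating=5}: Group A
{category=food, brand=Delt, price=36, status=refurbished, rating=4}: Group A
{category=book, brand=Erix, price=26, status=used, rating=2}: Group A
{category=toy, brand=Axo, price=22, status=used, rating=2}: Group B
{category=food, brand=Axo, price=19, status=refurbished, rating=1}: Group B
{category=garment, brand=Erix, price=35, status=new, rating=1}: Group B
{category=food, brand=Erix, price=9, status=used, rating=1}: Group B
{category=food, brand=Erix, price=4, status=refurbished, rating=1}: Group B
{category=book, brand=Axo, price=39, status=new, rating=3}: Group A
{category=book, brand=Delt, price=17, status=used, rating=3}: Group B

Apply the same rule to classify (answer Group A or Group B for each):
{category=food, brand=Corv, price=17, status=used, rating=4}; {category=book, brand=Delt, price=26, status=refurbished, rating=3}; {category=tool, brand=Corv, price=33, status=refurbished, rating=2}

Rule: rating ≥ 2 AND price ≥ 26. This holds for each 'Group A' example and fails for each 'Group B' one.

Group B, Group A, Group A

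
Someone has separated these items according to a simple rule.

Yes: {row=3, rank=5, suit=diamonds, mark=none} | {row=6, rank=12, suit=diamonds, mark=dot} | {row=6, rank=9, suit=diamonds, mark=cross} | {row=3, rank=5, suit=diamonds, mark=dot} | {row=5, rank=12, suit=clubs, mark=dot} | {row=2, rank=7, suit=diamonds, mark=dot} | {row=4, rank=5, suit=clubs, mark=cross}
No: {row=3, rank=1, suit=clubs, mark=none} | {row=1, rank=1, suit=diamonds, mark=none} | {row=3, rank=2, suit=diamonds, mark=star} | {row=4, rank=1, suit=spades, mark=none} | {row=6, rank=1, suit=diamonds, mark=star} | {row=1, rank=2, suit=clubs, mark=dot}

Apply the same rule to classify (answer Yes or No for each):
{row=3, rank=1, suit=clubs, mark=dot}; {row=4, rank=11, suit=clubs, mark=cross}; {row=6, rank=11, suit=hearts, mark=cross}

No, Yes, Yes

One predicate separates the groups cleanly: rank ≥ 5.
{row=3, rank=1, suit=clubs, mark=dot}: rank = 1 — does not pass, so No.
{row=4, rank=11, suit=clubs, mark=cross}: rank = 11 — has this property, so Yes.
{row=6, rank=11, suit=hearts, mark=cross}: rank = 11 — has this property, so Yes.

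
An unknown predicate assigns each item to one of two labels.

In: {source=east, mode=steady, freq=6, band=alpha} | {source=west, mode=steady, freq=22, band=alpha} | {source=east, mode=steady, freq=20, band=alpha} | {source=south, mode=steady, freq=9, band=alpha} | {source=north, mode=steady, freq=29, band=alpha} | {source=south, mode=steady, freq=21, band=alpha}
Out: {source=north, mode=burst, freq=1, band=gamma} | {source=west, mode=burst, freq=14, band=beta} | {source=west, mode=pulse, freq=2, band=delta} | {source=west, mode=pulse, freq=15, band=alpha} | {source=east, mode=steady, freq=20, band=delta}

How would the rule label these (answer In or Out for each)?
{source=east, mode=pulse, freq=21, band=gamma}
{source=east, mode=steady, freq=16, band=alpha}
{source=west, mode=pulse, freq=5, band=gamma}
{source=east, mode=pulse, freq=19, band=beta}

The distinguishing property — band is alpha AND mode is steady — holds for all the 'In' cases and none of the 'Out' cases.
Out: {source=east, mode=pulse, freq=21, band=gamma}, since band is gamma, mode is pulse.
In: {source=east, mode=steady, freq=16, band=alpha}, since band is alpha, mode is steady.
Out: {source=west, mode=pulse, freq=5, band=gamma}, since band is gamma, mode is pulse.
Out: {source=east, mode=pulse, freq=19, band=beta}, since band is beta, mode is pulse.

Out, In, Out, Out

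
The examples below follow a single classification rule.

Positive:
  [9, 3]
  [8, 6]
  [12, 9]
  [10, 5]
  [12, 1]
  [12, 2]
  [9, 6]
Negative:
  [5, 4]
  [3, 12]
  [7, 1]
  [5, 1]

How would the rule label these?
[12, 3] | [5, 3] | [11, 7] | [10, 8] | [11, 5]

Positive, Negative, Positive, Positive, Positive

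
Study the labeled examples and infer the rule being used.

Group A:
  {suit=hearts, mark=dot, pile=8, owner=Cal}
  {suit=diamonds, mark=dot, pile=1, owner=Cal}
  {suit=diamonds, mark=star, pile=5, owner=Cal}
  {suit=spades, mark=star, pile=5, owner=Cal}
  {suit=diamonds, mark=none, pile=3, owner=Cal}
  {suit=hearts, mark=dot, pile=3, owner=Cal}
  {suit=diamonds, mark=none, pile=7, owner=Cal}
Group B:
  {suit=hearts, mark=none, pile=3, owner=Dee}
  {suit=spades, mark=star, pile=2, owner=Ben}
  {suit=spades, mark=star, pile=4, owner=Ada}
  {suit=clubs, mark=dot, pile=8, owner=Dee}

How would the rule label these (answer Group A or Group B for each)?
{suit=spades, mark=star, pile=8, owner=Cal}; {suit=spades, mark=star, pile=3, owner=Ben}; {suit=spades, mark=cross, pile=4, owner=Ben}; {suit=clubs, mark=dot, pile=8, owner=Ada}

The rule appears to be: owner is Cal.
{suit=spades, mark=star, pile=8, owner=Cal}: owner is Cal — matches, so Group A. {suit=spades, mark=star, pile=3, owner=Ben}: owner is Ben — does not satisfy this, so Group B. {suit=spades, mark=cross, pile=4, owner=Ben}: owner is Ben — does not satisfy this, so Group B. {suit=clubs, mark=dot, pile=8, owner=Ada}: owner is Ada — does not satisfy this, so Group B.

Group A, Group B, Group B, Group B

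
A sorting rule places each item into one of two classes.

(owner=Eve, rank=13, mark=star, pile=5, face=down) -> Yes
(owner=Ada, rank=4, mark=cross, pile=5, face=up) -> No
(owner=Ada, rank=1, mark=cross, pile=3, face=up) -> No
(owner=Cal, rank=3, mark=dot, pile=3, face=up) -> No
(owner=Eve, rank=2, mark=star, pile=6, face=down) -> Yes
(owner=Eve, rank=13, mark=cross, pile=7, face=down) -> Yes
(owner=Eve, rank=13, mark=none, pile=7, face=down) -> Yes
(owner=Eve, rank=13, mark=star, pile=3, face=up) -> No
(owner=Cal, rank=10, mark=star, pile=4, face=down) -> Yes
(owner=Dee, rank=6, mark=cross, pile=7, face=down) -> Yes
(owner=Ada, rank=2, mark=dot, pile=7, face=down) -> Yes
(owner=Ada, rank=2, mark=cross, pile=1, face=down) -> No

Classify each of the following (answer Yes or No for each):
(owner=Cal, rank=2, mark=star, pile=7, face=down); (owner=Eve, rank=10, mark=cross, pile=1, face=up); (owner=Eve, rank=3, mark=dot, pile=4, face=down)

One predicate separates the groups cleanly: face is down AND pile ≥ 3.

Yes, No, Yes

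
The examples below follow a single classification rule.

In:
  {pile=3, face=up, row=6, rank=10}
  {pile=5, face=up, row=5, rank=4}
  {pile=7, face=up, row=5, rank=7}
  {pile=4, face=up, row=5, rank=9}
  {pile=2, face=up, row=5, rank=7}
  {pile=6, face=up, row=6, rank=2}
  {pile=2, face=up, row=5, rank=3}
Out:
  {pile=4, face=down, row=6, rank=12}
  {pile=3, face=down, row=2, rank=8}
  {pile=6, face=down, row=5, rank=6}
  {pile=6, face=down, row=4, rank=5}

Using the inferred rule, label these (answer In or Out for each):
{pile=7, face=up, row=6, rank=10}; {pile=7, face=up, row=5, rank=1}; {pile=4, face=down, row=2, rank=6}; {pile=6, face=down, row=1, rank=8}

In, In, Out, Out

All 'In' examples share one property — face is up — and every 'Out' example lacks it.
{pile=7, face=up, row=6, rank=10}: In (face is up). {pile=7, face=up, row=5, rank=1}: In (face is up). {pile=4, face=down, row=2, rank=6}: Out (face is down). {pile=6, face=down, row=1, rank=8}: Out (face is down).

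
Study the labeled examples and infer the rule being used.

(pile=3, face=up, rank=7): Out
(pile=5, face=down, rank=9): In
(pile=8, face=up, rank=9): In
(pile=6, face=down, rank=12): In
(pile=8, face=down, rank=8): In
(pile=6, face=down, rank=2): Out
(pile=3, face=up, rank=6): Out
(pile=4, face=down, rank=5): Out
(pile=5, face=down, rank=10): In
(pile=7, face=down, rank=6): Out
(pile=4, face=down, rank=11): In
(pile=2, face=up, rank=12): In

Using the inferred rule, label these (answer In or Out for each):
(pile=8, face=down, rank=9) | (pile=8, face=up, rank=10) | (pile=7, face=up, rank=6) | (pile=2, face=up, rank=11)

In, In, Out, In

A rule that fits every label: rank ≥ 8 — true of each 'In' example, false of each 'Out' one.
(pile=8, face=down, rank=9): rank = 9, passes → In.
(pile=8, face=up, rank=10): rank = 10, passes → In.
(pile=7, face=up, rank=6): rank = 6, fails the rule → Out.
(pile=2, face=up, rank=11): rank = 11, passes → In.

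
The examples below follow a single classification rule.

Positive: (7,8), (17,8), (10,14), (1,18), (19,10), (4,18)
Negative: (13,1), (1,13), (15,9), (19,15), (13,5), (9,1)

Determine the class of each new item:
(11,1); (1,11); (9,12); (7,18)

All 'Positive' examples share one property — second is even — and every 'Negative' example lacks it.
(11,1) — second 1, hence Negative. (1,11) — second 11, hence Negative. (9,12) — second 12, hence Positive. (7,18) — second 18, hence Positive.

Negative, Negative, Positive, Positive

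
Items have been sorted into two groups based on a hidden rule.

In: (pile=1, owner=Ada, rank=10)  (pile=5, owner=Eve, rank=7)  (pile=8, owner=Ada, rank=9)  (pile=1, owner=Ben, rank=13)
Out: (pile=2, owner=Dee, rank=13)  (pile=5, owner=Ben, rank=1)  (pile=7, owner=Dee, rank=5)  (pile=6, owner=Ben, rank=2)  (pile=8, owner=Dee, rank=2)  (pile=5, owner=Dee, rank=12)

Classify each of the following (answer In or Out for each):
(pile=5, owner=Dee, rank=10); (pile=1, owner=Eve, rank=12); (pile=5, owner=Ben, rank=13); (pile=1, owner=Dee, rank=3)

All 'In' examples share one property — owner is not Dee AND rank ≥ 5 — and every 'Out' example lacks it.
Out: (pile=5, owner=Dee, rank=10), since owner is Dee, rank = 10. In: (pile=1, owner=Eve, rank=12), since owner is Eve, rank = 12. In: (pile=5, owner=Ben, rank=13), since owner is Ben, rank = 13. Out: (pile=1, owner=Dee, rank=3), since owner is Dee, rank = 3.

Out, In, In, Out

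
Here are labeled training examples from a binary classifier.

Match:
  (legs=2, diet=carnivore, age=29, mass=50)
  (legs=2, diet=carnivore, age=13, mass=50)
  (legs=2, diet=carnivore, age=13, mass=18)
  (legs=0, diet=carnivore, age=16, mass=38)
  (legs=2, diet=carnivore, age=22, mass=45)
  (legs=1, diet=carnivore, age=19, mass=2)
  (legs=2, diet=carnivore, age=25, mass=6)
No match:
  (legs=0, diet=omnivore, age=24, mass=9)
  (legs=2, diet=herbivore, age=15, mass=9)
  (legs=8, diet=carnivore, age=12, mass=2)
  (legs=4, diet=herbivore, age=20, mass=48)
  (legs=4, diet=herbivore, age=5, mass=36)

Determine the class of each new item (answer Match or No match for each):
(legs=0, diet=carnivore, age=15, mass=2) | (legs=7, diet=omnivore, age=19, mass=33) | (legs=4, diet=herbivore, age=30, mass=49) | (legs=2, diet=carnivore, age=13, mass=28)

The pattern is that an item is 'Match' exactly when: diet is carnivore AND age ≥ 13.

Match, No match, No match, Match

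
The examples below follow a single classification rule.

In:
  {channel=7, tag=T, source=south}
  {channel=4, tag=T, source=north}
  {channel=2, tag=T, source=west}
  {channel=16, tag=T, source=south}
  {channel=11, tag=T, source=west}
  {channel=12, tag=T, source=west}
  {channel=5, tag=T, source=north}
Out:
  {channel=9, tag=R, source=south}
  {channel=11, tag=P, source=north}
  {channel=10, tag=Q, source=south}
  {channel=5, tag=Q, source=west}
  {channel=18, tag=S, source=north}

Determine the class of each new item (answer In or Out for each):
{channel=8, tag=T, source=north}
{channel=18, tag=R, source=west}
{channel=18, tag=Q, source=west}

One predicate separates the groups cleanly: tag is T.
In: {channel=8, tag=T, source=north}, since tag is T.
Out: {channel=18, tag=R, source=west}, since tag is R.
Out: {channel=18, tag=Q, source=west}, since tag is Q.

In, Out, Out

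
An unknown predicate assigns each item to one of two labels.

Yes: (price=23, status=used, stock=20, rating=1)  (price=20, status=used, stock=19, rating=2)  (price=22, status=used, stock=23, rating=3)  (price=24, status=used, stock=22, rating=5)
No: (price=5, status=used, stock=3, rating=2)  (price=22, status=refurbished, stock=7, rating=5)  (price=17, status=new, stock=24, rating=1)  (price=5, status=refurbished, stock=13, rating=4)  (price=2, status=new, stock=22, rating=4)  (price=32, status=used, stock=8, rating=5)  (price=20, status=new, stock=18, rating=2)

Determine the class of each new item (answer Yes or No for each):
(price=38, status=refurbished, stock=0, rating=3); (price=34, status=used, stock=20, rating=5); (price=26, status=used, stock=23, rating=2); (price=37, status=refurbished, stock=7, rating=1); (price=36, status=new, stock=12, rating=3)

No, Yes, Yes, No, No

The simplest hypothesis consistent with all the labels is: status is used AND stock ≥ 13.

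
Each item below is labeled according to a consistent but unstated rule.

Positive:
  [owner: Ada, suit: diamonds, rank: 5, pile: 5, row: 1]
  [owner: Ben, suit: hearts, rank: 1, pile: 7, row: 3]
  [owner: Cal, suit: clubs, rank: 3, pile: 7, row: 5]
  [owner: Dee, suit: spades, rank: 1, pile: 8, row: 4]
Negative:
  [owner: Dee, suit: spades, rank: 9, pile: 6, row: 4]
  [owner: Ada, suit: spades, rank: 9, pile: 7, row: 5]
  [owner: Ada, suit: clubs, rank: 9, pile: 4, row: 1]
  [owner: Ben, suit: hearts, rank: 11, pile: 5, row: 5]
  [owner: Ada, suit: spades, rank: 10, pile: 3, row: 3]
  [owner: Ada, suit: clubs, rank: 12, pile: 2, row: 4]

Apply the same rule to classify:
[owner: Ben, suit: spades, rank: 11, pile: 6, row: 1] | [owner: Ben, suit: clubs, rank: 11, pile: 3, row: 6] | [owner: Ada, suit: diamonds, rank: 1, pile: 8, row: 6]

Negative, Negative, Positive

A rule that fits every label: rank ≤ 5 — true of each 'Positive' example, false of each 'Negative' one.
[owner: Ben, suit: spades, rank: 11, pile: 6, row: 1]: rank = 11, fails this test → Negative. [owner: Ben, suit: clubs, rank: 11, pile: 3, row: 6]: rank = 11, fails this test → Negative. [owner: Ada, suit: diamonds, rank: 1, pile: 8, row: 6]: rank = 1, meets the rule → Positive.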